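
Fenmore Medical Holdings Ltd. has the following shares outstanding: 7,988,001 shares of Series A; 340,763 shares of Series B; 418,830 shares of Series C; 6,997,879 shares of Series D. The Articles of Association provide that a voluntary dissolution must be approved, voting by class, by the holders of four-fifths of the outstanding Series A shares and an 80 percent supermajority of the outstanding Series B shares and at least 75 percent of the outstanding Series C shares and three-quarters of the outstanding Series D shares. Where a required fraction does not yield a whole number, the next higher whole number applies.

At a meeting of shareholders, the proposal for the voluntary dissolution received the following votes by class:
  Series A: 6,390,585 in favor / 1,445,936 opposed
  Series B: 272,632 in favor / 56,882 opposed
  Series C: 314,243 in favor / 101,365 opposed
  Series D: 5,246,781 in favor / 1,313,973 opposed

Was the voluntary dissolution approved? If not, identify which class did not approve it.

Not approved — the Series D shares did not give the required vote.

Series A: 4/5 of 7988001 = 6390400.80, rounded up to 6390401; 6,390,401 required, 6,390,585 in favor — approved.
Series B: 4/5 of 340763 = 272610.40, rounded up to 272611; 272,611 required, 272,632 in favor — approved.
Series C: 3/4 of 418830 = 314122.50, rounded up to 314123; 314,123 required, 314,243 in favor — approved.
Series D: 3/4 of 6997879 = 5248409.25, rounded up to 5248410; 5,248,410 required, 5,246,781 in favor — not approved.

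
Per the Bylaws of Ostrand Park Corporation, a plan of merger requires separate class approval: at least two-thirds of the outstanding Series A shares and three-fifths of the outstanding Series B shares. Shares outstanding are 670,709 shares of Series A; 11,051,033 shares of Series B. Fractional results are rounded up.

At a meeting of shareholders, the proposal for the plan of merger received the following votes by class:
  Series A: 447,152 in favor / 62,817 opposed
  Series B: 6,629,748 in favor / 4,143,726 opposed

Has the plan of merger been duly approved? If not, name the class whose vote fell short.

Series A: 2/3 of 670709 = 447139.33, rounded up to 447140; 447,140 required, 447,152 in favor — approved.
Series B: 3/5 of 11051033 = 6630619.80, rounded up to 6630620; 6,630,620 required, 6,629,748 in favor — not approved.

Not approved — the Series B shares did not give the required vote.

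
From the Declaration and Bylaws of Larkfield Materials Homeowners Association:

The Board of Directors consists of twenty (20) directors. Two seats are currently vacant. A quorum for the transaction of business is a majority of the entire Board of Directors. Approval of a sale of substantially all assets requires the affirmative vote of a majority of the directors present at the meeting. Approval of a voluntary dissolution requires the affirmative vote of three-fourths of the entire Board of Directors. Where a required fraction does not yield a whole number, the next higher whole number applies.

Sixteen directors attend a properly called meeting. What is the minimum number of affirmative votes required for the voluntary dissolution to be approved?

15

The voluntary dissolution requires three-fourths of the entire Board of Directors (20).
3/4 of 20 = 15.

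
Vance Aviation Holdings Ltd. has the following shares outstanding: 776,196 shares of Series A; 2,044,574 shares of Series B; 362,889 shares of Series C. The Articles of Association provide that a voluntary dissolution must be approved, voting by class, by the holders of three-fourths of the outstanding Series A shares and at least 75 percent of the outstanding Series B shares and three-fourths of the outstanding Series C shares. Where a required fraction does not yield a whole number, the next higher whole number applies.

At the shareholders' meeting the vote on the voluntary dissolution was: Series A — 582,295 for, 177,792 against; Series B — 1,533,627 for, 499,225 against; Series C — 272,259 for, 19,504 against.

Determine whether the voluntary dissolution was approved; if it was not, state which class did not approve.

Series A: 3/4 of 776196 = 582147; 582,147 required, 582,295 in favor — approved.
Series B: 3/4 of 2044574 = 1533430.50, rounded up to 1533431; 1,533,431 required, 1,533,627 in favor — approved.
Series C: 3/4 of 362889 = 272166.75, rounded up to 272167; 272,167 required, 272,259 in favor — approved.

Approved — every class gave the required vote.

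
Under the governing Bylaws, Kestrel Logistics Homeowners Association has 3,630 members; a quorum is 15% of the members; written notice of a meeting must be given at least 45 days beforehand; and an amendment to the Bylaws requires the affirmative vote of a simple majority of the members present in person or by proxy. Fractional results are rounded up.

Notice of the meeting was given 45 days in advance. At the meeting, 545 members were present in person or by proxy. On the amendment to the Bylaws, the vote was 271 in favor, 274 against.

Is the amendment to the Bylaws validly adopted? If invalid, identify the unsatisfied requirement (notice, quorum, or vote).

Notice: 45 days given; 45 required. Satisfied.
Quorum: 15% of 3,630 = 544.50, rounded up to 545; 545 present. Satisfied.
Vote: requires a majority of those present (545); a majority of 545 is 273, so 273 needed; 271 in favor. Not satisfied.

Invalid — vote requirement not satisfied.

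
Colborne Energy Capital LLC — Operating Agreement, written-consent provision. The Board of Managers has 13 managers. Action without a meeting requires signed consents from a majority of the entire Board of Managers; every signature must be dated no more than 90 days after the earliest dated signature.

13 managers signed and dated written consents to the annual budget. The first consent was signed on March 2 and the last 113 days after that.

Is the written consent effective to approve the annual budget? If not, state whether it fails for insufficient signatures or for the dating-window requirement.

Signatures required: a majority of 13 — a majority of 13 is 7, so 7 needed; 13 signed. Sufficient.
Dating window: the latest signature is 113 days after the earliest; the limit is 90 days. Outside the window.

Not effective — dating-window requirement not satisfied.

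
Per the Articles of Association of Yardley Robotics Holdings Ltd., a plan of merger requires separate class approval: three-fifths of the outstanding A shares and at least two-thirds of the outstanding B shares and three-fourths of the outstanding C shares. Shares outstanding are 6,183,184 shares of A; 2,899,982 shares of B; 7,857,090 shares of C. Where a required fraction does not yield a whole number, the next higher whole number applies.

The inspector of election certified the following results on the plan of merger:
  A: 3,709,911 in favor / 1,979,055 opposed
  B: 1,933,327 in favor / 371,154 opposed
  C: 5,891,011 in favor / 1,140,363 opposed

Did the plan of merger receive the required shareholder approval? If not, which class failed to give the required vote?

Not approved — the C shares did not give the required vote.

A: 3/5 of 6183184 = 3709910.40, rounded up to 3709911; 3,709,911 required, 3,709,911 in favor — approved.
B: 2/3 of 2899982 = 1933321.33, rounded up to 1933322; 1,933,322 required, 1,933,327 in favor — approved.
C: 3/4 of 7857090 = 5892817.50, rounded up to 5892818; 5,892,818 required, 5,891,011 in favor — not approved.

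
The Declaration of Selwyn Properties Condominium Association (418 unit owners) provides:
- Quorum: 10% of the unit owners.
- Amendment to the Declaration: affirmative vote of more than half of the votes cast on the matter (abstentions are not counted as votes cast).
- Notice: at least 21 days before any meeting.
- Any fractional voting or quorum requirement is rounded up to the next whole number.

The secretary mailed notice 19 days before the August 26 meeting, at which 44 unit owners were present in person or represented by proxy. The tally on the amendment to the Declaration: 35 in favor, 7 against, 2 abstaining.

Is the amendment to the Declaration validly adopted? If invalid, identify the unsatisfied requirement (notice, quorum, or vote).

Invalid — notice requirement not satisfied.

Notice: 19 days given; 21 required. Not satisfied.
Quorum: 10% of 418 = 41.80, rounded up to 42; 44 present. Satisfied.
Vote: requires a majority of the votes cast (44 − 2 abstaining = 42); a majority of 42 is 22, so 22 needed; 35 in favor. Satisfied.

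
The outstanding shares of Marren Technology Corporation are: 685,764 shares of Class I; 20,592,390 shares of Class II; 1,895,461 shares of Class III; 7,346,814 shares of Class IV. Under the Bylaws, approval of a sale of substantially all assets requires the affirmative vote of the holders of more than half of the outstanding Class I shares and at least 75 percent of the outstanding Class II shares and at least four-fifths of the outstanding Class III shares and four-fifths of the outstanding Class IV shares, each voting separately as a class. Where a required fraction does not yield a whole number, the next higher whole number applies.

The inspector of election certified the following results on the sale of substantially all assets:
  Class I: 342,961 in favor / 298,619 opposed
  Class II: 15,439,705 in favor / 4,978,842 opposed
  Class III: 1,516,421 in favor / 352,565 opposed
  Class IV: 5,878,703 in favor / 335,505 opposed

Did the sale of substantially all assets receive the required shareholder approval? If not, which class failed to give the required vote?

Not approved — the Class II shares did not give the required vote.

Class I: a majority of 685764 is 342883; 342,883 required, 342,961 in favor — approved.
Class II: 3/4 of 20592390 = 15444292.50, rounded up to 15444293; 15,444,293 required, 15,439,705 in favor — not approved.
Class III: 4/5 of 1895461 = 1516368.80, rounded up to 1516369; 1,516,369 required, 1,516,421 in favor — approved.
Class IV: 4/5 of 7346814 = 5877451.20, rounded up to 5877452; 5,877,452 required, 5,878,703 in favor — approved.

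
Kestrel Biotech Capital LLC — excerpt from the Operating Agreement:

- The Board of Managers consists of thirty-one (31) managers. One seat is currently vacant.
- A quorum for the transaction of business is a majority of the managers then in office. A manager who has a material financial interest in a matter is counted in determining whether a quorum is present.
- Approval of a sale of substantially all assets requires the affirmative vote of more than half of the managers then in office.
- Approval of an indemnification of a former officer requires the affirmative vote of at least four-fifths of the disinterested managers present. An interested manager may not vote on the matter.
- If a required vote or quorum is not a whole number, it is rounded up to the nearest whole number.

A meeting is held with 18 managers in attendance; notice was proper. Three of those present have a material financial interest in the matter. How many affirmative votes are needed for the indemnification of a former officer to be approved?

12

The indemnification of a former officer requires four-fifths of the disinterested managers present (18 − 3 = 15).
4/5 of 15 = 12.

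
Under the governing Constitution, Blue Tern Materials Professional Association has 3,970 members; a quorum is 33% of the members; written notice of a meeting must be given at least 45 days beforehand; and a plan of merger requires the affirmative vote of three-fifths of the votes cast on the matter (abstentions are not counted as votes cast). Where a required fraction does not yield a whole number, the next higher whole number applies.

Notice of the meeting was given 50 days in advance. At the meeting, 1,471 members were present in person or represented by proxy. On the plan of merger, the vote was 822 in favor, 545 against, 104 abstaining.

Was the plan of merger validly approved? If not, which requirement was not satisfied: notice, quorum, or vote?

Valid — all requirements satisfied.

Notice: 50 days given; 45 required. Satisfied.
Quorum: 33% of 3,970 = 1,310.10, rounded up to 1,311; 1,471 present. Satisfied.
Vote: requires three-fifths of the votes cast (1,471 − 104 abstaining = 1,367); 3/5 of 1367 = 820.20, rounded up to 821, so 821 needed; 822 in favor. Satisfied.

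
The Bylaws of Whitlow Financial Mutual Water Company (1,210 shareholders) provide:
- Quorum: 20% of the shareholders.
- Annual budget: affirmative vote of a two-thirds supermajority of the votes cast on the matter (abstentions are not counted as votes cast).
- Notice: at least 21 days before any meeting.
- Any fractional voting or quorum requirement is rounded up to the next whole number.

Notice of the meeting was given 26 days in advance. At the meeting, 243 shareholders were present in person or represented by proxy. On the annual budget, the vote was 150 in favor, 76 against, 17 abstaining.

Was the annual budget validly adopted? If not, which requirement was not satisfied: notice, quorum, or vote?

Invalid — vote requirement not satisfied.

Notice: 26 days given; 21 required. Satisfied.
Quorum: 20% of 1,210 = 242; 243 present. Satisfied.
Vote: requires two-thirds of the votes cast (243 − 17 abstaining = 226); 2/3 of 226 = 150.67, rounded up to 151, so 151 needed; 150 in favor. Not satisfied.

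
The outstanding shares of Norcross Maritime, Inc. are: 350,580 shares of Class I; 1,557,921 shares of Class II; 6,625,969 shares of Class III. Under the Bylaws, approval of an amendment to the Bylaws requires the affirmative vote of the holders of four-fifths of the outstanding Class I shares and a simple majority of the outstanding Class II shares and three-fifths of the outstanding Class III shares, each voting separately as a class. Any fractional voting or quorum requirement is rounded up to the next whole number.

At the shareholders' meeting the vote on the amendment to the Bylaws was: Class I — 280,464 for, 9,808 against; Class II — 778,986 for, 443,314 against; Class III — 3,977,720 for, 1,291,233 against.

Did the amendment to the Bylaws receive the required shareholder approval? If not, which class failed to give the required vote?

Class I: 4/5 of 350580 = 280464; 280,464 required, 280,464 in favor — approved.
Class II: a majority of 1557921 is 778961; 778,961 required, 778,986 in favor — approved.
Class III: 3/5 of 6625969 = 3975581.40, rounded up to 3975582; 3,975,582 required, 3,977,720 in favor — approved.

Approved — every class gave the required vote.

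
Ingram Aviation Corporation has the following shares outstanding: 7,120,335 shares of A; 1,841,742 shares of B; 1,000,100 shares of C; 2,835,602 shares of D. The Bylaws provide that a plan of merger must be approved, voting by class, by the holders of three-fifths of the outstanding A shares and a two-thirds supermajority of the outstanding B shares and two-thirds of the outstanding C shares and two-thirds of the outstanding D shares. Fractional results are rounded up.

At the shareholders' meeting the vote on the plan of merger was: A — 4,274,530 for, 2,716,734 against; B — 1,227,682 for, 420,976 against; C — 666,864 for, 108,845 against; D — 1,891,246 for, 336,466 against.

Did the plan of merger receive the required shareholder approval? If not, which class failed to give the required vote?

Not approved — the B shares did not give the required vote.

A: 3/5 of 7120335 = 4272201; 4,272,201 required, 4,274,530 in favor — approved.
B: 2/3 of 1841742 = 1227828; 1,227,828 required, 1,227,682 in favor — not approved.
C: 2/3 of 1000100 = 666733.33, rounded up to 666734; 666,734 required, 666,864 in favor — approved.
D: 2/3 of 2835602 = 1890401.33, rounded up to 1890402; 1,890,402 required, 1,891,246 in favor — approved.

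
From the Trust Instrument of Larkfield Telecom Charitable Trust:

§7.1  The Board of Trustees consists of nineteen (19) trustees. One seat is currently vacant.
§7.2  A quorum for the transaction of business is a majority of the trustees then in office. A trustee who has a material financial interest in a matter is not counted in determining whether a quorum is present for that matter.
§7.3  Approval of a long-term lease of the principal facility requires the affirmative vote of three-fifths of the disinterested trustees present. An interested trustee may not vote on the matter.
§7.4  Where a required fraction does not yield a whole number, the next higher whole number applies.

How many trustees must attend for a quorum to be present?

10

A majority of 18 is 10.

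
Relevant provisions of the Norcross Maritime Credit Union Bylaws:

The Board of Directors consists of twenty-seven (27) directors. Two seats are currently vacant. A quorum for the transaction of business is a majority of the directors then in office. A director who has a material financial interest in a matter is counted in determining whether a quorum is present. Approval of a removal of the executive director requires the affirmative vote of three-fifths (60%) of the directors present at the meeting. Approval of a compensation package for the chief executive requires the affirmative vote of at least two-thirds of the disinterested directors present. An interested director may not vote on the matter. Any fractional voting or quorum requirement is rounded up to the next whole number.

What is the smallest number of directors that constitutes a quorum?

A majority of 25 is 13.

13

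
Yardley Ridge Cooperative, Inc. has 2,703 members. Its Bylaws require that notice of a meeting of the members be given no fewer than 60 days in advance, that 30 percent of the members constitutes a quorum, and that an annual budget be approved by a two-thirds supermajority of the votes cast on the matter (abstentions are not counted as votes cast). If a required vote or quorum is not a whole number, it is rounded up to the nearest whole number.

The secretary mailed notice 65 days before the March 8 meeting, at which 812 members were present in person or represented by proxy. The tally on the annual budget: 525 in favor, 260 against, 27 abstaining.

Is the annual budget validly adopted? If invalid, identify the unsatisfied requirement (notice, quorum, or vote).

Notice: 65 days given; 60 required. Satisfied.
Quorum: 30% of 2,703 = 810.90, rounded up to 811; 812 present. Satisfied.
Vote: requires two-thirds of the votes cast (812 − 27 abstaining = 785); 2/3 of 785 = 523.33, rounded up to 524, so 524 needed; 525 in favor. Satisfied.

Valid — all requirements satisfied.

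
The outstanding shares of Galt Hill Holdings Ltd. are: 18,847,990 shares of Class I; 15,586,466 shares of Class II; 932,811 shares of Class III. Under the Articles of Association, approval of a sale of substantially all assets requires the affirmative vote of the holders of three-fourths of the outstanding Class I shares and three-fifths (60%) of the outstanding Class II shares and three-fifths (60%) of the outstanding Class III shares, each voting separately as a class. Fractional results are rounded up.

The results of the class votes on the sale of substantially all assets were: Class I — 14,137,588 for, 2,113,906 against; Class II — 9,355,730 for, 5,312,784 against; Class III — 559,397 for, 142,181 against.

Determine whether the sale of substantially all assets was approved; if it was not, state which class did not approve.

Not approved — the Class III shares did not give the required vote.

Class I: 3/4 of 18847990 = 14135992.50, rounded up to 14135993; 14,135,993 required, 14,137,588 in favor — approved.
Class II: 3/5 of 15586466 = 9351879.60, rounded up to 9351880; 9,351,880 required, 9,355,730 in favor — approved.
Class III: 3/5 of 932811 = 559686.60, rounded up to 559687; 559,687 required, 559,397 in favor — not approved.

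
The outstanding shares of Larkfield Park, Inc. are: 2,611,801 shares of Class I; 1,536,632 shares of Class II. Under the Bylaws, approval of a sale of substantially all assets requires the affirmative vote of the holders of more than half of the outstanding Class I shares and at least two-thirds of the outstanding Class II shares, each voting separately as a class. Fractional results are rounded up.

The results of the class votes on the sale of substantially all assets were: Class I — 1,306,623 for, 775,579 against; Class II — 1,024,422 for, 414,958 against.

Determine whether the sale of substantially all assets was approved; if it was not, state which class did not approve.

Approved — every class gave the required vote.

Class I: a majority of 2611801 is 1305901; 1,305,901 required, 1,306,623 in favor — approved.
Class II: 2/3 of 1536632 = 1024421.33, rounded up to 1024422; 1,024,422 required, 1,024,422 in favor — approved.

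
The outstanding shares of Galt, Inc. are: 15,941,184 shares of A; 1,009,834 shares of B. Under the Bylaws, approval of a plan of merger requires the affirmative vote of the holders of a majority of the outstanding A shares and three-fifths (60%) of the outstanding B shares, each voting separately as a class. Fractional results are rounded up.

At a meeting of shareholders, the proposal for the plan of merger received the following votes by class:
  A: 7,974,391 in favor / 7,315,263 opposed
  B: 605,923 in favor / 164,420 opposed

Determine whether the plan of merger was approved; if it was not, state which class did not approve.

A: a majority of 15941184 is 7970593; 7,970,593 required, 7,974,391 in favor — approved.
B: 3/5 of 1009834 = 605900.40, rounded up to 605901; 605,901 required, 605,923 in favor — approved.

Approved — every class gave the required vote.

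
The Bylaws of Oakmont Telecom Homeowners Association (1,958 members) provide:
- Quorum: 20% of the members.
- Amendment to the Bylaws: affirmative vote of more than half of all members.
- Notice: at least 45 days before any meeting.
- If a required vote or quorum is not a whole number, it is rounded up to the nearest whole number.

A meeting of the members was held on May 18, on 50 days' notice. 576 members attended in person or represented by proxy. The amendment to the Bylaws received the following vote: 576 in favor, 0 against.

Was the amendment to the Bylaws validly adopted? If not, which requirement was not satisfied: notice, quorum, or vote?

Notice: 50 days given; 45 required. Satisfied.
Quorum: 20% of 1,958 = 391.60, rounded up to 392; 576 present. Satisfied.
Vote: requires a majority of all members (1,958); a majority of 1958 is 980, so 980 needed; 576 in favor. Not satisfied.

Invalid — vote requirement not satisfied.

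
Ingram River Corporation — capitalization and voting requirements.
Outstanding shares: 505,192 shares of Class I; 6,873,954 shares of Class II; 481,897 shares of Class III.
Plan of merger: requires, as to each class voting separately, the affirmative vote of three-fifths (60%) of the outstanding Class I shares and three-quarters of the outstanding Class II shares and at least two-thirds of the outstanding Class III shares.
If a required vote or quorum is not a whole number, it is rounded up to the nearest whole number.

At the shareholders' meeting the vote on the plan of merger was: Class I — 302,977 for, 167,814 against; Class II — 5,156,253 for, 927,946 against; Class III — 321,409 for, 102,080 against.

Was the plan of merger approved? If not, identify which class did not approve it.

Class I: 3/5 of 505192 = 303115.20, rounded up to 303116; 303,116 required, 302,977 in favor — not approved.
Class II: 3/4 of 6873954 = 5155465.50, rounded up to 5155466; 5,155,466 required, 5,156,253 in favor — approved.
Class III: 2/3 of 481897 = 321264.67, rounded up to 321265; 321,265 required, 321,409 in favor — approved.

Not approved — the Class I shares did not give the required vote.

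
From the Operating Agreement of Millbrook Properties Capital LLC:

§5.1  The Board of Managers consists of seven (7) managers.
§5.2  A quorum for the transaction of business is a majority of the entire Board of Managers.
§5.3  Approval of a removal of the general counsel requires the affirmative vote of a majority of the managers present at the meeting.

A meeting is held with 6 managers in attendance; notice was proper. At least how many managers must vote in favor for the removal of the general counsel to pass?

The removal of the general counsel requires a majority of the managers present (6).
A majority of 6 is 4.

4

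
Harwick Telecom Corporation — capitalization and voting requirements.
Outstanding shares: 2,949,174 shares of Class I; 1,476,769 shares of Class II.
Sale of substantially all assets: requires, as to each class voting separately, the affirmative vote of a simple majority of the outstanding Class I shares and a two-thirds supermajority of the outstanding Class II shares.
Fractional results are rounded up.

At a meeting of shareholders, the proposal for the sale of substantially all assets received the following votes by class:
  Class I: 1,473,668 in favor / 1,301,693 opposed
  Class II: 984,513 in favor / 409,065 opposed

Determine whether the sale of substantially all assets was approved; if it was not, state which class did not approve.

Class I: a majority of 2949174 is 1474588; 1,474,588 required, 1,473,668 in favor — not approved.
Class II: 2/3 of 1476769 = 984512.67, rounded up to 984513; 984,513 required, 984,513 in favor — approved.

Not approved — the Class I shares did not give the required vote.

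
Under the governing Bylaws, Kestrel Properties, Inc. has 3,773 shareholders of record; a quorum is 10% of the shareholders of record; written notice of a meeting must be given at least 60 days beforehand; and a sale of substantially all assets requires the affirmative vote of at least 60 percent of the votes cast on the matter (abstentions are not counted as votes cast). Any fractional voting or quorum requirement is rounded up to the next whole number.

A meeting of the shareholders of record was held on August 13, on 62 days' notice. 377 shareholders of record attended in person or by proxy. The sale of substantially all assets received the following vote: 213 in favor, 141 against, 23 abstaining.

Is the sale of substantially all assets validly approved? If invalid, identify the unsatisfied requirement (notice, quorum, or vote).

Invalid — quorum requirement not satisfied.

Notice: 62 days given; 60 required. Satisfied.
Quorum: 10% of 3,773 = 377.30, rounded up to 378; 377 present. Not satisfied.
Vote: requires three-fifths of the votes cast (377 − 23 abstaining = 354); 3/5 of 354 = 212.40, rounded up to 213, so 213 needed; 213 in favor. Satisfied.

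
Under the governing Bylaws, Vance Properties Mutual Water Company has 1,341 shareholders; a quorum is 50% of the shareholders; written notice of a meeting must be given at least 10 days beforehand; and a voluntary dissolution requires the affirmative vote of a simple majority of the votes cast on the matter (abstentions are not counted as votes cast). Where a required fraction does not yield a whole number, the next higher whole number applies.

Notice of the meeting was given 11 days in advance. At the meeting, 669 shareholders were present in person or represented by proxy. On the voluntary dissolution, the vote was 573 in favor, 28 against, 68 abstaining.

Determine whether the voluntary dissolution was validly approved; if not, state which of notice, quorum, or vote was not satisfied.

Invalid — quorum requirement not satisfied.

Notice: 11 days given; 10 required. Satisfied.
Quorum: 50% of 1,341 = 670.50, rounded up to 671; 669 present. Not satisfied.
Vote: requires a majority of the votes cast (669 − 68 abstaining = 601); a majority of 601 is 301, so 301 needed; 573 in favor. Satisfied.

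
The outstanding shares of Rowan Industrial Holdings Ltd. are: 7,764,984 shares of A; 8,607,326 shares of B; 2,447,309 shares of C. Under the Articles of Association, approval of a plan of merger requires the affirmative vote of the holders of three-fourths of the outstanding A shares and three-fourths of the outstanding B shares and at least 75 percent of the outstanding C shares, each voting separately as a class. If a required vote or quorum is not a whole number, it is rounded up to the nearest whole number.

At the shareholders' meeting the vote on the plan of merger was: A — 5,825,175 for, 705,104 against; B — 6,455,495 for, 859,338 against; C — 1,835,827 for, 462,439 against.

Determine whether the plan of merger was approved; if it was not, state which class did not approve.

A: 3/4 of 7764984 = 5823738; 5,823,738 required, 5,825,175 in favor — approved.
B: 3/4 of 8607326 = 6455494.50, rounded up to 6455495; 6,455,495 required, 6,455,495 in favor — approved.
C: 3/4 of 2447309 = 1835481.75, rounded up to 1835482; 1,835,482 required, 1,835,827 in favor — approved.

Approved — every class gave the required vote.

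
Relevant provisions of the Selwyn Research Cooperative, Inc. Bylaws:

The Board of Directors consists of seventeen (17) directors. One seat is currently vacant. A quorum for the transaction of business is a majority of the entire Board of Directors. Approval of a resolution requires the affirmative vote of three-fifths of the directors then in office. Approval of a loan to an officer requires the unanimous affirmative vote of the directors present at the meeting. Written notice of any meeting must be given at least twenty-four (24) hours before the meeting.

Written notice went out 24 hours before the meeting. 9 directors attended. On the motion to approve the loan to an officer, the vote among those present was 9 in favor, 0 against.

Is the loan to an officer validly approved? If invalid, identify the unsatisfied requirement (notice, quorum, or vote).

Notice: 24 hours given; 24 required (24 ≥ 24). Satisfied.
Quorum: 9 present; quorum is 9. Satisfied.
Vote: the loan to an officer requires the unanimous vote of the directors present (9). Unanimous means all 9, so 9 affirmative votes are needed; 9 voted in favor. Satisfied.

Valid — all requirements satisfied.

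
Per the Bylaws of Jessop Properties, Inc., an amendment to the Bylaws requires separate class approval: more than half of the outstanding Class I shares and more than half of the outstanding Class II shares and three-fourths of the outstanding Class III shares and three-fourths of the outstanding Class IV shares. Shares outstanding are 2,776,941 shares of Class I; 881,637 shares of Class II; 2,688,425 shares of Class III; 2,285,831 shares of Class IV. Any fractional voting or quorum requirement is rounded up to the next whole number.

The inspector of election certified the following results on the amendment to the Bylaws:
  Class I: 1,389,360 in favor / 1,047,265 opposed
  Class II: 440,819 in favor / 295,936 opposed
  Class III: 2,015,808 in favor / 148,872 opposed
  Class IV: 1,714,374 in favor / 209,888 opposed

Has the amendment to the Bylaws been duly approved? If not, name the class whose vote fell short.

Class I: a majority of 2776941 is 1388471; 1,388,471 required, 1,389,360 in favor — approved.
Class II: a majority of 881637 is 440819; 440,819 required, 440,819 in favor — approved.
Class III: 3/4 of 2688425 = 2016318.75, rounded up to 2016319; 2,016,319 required, 2,015,808 in favor — not approved.
Class IV: 3/4 of 2285831 = 1714373.25, rounded up to 1714374; 1,714,374 required, 1,714,374 in favor — approved.

Not approved — the Class III shares did not give the required vote.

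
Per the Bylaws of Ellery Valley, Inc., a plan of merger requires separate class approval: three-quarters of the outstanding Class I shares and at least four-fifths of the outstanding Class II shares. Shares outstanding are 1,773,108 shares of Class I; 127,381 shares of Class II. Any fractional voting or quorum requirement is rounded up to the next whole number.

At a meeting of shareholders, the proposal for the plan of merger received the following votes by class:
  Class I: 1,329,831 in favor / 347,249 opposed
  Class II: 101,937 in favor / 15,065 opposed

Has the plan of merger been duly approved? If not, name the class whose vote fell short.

Approved — every class gave the required vote.

Class I: 3/4 of 1773108 = 1329831; 1,329,831 required, 1,329,831 in favor — approved.
Class II: 4/5 of 127381 = 101904.80, rounded up to 101905; 101,905 required, 101,937 in favor — approved.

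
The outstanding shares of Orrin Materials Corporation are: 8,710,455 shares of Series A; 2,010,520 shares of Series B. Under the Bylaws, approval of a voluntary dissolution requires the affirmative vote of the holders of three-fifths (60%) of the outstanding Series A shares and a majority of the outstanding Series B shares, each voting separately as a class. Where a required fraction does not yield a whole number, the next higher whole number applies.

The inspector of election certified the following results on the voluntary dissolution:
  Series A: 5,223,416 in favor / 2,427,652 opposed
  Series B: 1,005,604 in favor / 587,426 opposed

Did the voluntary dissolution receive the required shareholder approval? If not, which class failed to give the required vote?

Series A: 3/5 of 8710455 = 5226273; 5,226,273 required, 5,223,416 in favor — not approved.
Series B: a majority of 2010520 is 1005261; 1,005,261 required, 1,005,604 in favor — approved.

Not approved — the Series A shares did not give the required vote.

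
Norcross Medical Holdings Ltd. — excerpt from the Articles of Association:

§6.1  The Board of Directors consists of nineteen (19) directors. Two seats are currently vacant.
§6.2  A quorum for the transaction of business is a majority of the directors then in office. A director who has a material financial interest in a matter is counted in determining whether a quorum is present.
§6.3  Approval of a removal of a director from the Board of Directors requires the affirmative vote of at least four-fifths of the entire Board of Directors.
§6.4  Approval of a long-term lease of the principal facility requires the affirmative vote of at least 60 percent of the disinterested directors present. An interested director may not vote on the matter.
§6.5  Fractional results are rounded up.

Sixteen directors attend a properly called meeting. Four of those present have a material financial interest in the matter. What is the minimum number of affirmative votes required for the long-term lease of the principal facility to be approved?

The long-term lease of the principal facility requires three-fifths of the disinterested directors present (16 − 4 = 12).
3/5 of 12 = 7.20, rounded up to 8.

8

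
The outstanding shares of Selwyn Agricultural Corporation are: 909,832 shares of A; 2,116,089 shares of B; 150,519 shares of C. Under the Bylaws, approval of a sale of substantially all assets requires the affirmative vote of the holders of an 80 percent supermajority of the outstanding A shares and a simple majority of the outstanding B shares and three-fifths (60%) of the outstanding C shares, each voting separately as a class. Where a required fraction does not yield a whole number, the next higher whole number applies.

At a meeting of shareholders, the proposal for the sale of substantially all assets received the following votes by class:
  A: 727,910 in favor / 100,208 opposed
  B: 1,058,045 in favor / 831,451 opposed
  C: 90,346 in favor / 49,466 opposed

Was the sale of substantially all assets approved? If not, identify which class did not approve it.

Approved — every class gave the required vote.

A: 4/5 of 909832 = 727865.60, rounded up to 727866; 727,866 required, 727,910 in favor — approved.
B: a majority of 2116089 is 1058045; 1,058,045 required, 1,058,045 in favor — approved.
C: 3/5 of 150519 = 90311.40, rounded up to 90312; 90,312 required, 90,346 in favor — approved.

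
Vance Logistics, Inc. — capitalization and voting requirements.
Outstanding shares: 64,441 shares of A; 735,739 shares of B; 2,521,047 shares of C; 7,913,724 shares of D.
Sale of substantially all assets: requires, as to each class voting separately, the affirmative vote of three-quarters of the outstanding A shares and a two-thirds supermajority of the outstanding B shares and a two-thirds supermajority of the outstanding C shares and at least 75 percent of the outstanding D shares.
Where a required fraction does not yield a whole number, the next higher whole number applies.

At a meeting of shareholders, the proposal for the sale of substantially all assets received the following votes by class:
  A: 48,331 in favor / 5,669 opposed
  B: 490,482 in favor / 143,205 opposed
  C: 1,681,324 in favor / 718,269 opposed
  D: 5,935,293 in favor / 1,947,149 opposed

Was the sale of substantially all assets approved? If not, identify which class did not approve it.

Not approved — the B shares did not give the required vote.

A: 3/4 of 64441 = 48330.75, rounded up to 48331; 48,331 required, 48,331 in favor — approved.
B: 2/3 of 735739 = 490492.67, rounded up to 490493; 490,493 required, 490,482 in favor — not approved.
C: 2/3 of 2521047 = 1680698; 1,680,698 required, 1,681,324 in favor — approved.
D: 3/4 of 7913724 = 5935293; 5,935,293 required, 5,935,293 in favor — approved.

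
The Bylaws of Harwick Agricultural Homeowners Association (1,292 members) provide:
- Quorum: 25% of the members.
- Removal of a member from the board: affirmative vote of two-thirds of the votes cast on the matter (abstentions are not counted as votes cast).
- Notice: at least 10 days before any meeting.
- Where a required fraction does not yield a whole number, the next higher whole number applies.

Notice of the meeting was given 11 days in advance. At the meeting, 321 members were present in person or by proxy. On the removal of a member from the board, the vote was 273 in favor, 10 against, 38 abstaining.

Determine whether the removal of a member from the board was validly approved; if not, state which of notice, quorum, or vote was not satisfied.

Invalid — quorum requirement not satisfied.

Notice: 11 days given; 10 required. Satisfied.
Quorum: 25% of 1,292 = 323; 321 present. Not satisfied.
Vote: requires two-thirds of the votes cast (321 − 38 abstaining = 283); 2/3 of 283 = 188.67, rounded up to 189, so 189 needed; 273 in favor. Satisfied.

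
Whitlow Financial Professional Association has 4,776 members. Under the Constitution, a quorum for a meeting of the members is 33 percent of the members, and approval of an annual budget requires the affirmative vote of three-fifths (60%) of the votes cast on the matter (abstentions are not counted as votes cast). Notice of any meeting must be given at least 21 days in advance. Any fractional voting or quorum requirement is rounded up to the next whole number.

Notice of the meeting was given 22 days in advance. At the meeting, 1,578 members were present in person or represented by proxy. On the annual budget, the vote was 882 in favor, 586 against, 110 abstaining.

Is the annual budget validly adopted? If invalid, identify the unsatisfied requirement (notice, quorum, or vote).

Valid — all requirements satisfied.

Notice: 22 days given; 21 required. Satisfied.
Quorum: 33% of 4,776 = 1,576.08, rounded up to 1,577; 1,578 present. Satisfied.
Vote: requires three-fifths of the votes cast (1,578 − 110 abstaining = 1,468); 3/5 of 1468 = 880.80, rounded up to 881, so 881 needed; 882 in favor. Satisfied.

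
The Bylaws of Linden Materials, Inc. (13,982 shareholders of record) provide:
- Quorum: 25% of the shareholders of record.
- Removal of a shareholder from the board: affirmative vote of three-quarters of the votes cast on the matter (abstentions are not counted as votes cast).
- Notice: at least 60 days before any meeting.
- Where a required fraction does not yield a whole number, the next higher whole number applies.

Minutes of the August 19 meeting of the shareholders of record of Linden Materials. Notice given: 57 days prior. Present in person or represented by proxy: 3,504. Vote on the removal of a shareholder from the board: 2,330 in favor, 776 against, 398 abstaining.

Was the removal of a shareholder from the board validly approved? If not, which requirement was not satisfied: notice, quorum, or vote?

Notice: 57 days given; 60 required. Not satisfied.
Quorum: 25% of 13,982 = 3,495.50, rounded up to 3,496; 3,504 present. Satisfied.
Vote: requires three-fourths of the votes cast (3,504 − 398 abstaining = 3,106); 3/4 of 3106 = 2329.50, rounded up to 2330, so 2,330 needed; 2,330 in favor. Satisfied.

Invalid — notice requirement not satisfied.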